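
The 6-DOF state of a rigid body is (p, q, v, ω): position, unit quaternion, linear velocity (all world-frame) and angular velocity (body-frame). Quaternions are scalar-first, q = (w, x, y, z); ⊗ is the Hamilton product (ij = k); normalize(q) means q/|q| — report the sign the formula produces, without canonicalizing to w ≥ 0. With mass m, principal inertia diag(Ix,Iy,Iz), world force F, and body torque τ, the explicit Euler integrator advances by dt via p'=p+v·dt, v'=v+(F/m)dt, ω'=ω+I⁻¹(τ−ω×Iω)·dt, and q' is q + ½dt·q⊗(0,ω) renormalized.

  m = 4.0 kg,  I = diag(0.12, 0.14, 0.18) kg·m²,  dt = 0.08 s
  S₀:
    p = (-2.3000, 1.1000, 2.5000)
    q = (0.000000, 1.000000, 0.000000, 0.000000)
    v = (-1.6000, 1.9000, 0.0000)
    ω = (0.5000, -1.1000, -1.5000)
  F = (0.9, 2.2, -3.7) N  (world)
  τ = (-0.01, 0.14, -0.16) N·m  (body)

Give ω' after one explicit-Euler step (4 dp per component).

ω' = (0.4493, -1.0457, -1.5662)

(τ − ω×Iω)/I = (-0.6333, 0.6786, -0.8278)
new body rate ω' = (0.4493, -1.0457, -1.5662)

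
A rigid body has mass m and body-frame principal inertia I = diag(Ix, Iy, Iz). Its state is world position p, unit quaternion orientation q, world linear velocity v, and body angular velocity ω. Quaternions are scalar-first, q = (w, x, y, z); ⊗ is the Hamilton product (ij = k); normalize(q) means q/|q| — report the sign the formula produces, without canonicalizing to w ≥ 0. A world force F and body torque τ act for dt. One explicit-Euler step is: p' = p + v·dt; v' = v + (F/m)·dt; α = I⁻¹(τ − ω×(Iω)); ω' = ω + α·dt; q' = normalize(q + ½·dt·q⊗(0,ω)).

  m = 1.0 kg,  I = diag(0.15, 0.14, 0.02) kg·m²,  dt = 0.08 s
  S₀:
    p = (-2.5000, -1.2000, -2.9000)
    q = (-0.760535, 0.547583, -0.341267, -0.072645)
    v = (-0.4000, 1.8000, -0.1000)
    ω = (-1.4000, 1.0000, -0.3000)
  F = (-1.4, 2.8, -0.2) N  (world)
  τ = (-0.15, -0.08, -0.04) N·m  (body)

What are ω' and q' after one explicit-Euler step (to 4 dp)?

ω' = (-1.4992, 0.9231, -0.5160)
q' = (-0.7153, 0.5957, -0.3602, -0.0606)

gyro term ω×Iω = (0.0360, 0.0546, 0.0140)
(τ − ω×Iω)/I = (-1.2400, -0.9614, -2.7000)
ω + α·dt = (-1.4992, 0.9231, -0.5160)
Hamilton product q⊗(0,ω) = (1.0860897, 1.2397741, -0.4945571, 0.2979697)
updated quaternion q' = (-0.7153, 0.5957, -0.3602, -0.0606)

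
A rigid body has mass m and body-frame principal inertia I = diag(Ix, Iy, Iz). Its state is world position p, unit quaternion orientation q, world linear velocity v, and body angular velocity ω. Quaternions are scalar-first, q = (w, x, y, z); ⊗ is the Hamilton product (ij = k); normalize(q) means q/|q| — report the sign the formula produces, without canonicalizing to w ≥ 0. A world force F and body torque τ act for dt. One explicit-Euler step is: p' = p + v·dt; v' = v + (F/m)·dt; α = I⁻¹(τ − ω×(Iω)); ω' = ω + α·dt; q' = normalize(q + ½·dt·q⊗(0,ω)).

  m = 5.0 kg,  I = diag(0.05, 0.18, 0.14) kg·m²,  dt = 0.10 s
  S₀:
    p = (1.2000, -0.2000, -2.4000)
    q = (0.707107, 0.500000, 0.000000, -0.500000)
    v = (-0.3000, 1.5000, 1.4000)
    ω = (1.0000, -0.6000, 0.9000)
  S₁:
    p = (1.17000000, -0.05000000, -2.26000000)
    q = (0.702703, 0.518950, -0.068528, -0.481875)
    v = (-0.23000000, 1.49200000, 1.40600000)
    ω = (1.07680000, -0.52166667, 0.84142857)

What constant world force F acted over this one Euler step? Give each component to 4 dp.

velocity change Δv = (0.07000000, -0.00800000, 0.00600000)
applied force F = (3.5000, -0.4000, 0.3000)

F = (3.5000, -0.4000, 0.3000)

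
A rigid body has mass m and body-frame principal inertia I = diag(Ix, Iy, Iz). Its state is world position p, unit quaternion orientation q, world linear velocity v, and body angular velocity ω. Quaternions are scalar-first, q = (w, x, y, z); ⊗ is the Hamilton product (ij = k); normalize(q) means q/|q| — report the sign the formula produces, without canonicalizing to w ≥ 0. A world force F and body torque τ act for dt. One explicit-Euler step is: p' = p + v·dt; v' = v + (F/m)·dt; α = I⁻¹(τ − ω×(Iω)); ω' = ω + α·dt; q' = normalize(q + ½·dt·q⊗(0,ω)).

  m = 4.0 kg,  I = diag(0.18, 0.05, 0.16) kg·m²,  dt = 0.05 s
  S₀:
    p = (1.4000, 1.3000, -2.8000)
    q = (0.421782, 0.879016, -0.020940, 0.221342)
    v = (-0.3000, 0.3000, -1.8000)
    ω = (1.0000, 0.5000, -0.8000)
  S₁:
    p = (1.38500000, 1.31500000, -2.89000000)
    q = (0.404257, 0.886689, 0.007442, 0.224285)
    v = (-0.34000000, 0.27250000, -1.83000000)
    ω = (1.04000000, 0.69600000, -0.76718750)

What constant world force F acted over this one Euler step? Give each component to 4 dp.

F = (-3.2000, -2.2000, -2.4000)

velocity change Δv = (-0.04000000, -0.02750000, -0.03000000)
m·(v₁−v₀)/dt = (-3.2000, -2.2000, -2.4000)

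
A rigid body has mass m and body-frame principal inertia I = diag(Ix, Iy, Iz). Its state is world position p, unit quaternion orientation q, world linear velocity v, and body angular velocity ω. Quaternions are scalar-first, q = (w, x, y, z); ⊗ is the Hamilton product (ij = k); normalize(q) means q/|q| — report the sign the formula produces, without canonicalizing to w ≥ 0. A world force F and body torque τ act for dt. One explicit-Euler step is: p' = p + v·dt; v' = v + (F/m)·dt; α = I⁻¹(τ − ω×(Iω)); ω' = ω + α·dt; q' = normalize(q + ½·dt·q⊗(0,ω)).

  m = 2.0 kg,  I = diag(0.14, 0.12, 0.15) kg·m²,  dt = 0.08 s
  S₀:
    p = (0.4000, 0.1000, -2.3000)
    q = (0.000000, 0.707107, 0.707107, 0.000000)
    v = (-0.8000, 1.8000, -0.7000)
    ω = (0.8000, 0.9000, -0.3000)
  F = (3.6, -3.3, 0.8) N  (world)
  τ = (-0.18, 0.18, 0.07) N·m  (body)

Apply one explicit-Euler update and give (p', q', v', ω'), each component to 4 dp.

α = I⁻¹(τ − ω×Iω) = (-1.2279, 1.4800, 0.5627)
ω + α·dt = (0.7018, 1.0184, -0.2550)
q⊗(0,ω) = (-1.2020819, -0.2121321, 0.2121321, 0.0707107)
q + ½dt·q⊗(0,ω), renormalized = (-0.0480, 0.6978, 0.7147, 0.0028)
p + v·dt = (0.3360, 0.2440, -2.3560)
v' = v + a·dt = (-0.6560, 1.6680, -0.6680)

p' = (0.3360, 0.2440, -2.3560)
q' = (-0.0480, 0.6978, 0.7147, 0.0028)
v' = (-0.6560, 1.6680, -0.6680)
ω' = (0.7018, 1.0184, -0.2550)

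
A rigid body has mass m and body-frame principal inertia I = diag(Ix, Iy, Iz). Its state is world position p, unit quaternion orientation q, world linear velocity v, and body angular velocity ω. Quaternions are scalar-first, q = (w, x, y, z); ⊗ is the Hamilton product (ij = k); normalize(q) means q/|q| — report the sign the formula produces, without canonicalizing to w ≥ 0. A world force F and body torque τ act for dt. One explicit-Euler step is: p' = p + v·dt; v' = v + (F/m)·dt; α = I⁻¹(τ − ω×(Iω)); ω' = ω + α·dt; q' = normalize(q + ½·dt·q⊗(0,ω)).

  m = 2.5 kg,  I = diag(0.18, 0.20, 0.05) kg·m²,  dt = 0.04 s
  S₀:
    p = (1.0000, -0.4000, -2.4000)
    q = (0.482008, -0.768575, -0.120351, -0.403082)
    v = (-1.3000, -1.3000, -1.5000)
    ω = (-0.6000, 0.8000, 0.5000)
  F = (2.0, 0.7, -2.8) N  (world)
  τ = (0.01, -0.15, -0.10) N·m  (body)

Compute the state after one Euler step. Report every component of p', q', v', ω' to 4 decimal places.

p' = (0.9480, -0.4520, -2.4600)
q' = (0.4786, -0.7689, -0.1001, -0.4119)
v' = (-1.2680, -1.2888, -1.5448)
ω' = (-0.5844, 0.7778, 0.4277)

linear accel F/m = (0.8000, 0.2800, -1.1200)
new position p' = (0.9480, -0.4520, -2.4600)
v' = v + a·dt = (-1.2680, -1.2888, -1.5448)
angular accel α = (0.3889, -0.5550, -1.8080)
ω' = ω + α·dt = (-0.5844, 0.7778, 0.4277)
Hamilton product q⊗(0,ω) = (-0.1633232, -0.0269147, 1.0117431, -0.4460666)
q + ½dt·q⊗(0,ω), renormalized = (0.4786, -0.7689, -0.1001, -0.4119)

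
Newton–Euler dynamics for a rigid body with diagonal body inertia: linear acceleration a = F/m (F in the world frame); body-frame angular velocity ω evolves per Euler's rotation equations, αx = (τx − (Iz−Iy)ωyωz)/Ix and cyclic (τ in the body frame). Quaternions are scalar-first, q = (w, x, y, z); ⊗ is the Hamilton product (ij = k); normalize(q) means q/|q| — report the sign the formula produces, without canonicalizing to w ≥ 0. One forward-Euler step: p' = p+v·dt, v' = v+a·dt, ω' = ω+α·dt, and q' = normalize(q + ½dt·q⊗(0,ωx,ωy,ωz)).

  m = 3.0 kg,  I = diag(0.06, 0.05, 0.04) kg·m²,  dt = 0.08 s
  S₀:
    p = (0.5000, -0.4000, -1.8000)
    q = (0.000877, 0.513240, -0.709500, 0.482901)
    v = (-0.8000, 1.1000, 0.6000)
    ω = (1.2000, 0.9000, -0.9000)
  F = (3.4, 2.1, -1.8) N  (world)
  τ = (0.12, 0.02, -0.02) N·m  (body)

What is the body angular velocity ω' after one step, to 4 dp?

ω×(Iω) gyroscopic = (0.0081, -0.0216, -0.0108)
(τ − ω×Iω)/I = (1.8650, 0.8320, -0.2300)
ω' = ω + α·dt = (1.3492, 0.9666, -0.9184)

ω' = (1.3492, 0.9666, -0.9184)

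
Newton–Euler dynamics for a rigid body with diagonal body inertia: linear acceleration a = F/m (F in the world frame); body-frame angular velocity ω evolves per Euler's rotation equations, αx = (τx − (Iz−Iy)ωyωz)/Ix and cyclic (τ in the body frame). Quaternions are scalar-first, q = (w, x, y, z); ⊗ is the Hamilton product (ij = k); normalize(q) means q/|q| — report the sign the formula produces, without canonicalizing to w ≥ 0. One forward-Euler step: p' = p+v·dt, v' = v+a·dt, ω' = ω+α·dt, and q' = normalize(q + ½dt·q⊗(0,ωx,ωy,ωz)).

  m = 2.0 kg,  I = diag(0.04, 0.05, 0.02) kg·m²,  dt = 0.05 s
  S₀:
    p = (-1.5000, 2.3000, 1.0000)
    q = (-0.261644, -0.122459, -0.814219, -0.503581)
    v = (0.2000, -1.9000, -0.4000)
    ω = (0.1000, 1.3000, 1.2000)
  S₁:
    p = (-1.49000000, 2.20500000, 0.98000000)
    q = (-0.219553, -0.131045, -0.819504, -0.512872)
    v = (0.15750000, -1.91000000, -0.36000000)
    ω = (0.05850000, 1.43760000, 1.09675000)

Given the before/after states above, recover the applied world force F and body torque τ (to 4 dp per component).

F = (-1.7000, -0.4000, 1.6000)
τ = (-0.0800, 0.1400, -0.0400)

Δv = v₁−v₀ = (-0.04250000, -0.01000000, 0.04000000)
F = m·Δv/dt = (-1.7000, -0.4000, 1.6000)
Δω = ω₁−ω₀ = (-0.04150000, 0.13760000, -0.10325000)
gyro term ω₀×Iω₀ = (-0.0468, 0.0024, 0.0013)
applied torque τ = (-0.0800, 0.1400, -0.0400)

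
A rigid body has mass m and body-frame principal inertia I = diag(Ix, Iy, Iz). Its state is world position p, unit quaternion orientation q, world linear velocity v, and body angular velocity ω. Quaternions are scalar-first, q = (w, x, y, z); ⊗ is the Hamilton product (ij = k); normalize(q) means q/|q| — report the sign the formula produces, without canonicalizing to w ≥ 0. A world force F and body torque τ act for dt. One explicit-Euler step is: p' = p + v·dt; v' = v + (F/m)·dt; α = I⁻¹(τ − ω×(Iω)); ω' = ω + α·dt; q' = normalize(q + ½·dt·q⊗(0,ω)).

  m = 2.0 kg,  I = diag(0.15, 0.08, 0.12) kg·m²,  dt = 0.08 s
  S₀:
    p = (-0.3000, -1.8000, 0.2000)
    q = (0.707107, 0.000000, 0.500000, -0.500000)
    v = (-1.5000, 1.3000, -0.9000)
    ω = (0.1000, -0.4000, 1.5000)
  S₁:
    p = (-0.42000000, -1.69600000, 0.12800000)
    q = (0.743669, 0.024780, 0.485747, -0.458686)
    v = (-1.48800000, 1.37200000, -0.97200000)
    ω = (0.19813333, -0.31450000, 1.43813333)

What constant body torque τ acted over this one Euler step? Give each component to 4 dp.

τ = (0.1600, 0.0900, -0.0900)

rate change Δω = (0.09813333, 0.08550000, -0.06186667)
gyro term ω₀×Iω₀ = (-0.0240, 0.0045, 0.0028)
τ = I·(Δω/dt) + ω₀×(Iω₀) = (0.1600, 0.0900, -0.0900)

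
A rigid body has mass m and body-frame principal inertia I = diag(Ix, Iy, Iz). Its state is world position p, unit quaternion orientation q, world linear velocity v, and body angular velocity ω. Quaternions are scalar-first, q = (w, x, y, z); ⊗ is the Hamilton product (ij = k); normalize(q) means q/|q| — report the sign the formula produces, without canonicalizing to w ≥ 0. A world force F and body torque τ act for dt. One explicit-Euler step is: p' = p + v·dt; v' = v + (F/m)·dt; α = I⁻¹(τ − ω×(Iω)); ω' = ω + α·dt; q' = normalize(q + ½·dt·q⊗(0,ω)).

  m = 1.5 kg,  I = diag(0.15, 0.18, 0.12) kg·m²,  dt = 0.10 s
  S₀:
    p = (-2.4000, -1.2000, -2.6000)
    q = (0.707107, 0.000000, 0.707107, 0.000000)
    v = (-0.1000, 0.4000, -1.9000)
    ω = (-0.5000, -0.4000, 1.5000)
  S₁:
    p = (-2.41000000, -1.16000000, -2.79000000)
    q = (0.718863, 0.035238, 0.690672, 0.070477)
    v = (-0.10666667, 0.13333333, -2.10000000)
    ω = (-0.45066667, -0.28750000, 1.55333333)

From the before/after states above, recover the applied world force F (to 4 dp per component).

F = (-0.1000, -4.0000, -3.0000)

v₁ − v₀ = (-0.00666667, -0.26666667, -0.20000000)
applied force F = (-0.1000, -4.0000, -3.0000)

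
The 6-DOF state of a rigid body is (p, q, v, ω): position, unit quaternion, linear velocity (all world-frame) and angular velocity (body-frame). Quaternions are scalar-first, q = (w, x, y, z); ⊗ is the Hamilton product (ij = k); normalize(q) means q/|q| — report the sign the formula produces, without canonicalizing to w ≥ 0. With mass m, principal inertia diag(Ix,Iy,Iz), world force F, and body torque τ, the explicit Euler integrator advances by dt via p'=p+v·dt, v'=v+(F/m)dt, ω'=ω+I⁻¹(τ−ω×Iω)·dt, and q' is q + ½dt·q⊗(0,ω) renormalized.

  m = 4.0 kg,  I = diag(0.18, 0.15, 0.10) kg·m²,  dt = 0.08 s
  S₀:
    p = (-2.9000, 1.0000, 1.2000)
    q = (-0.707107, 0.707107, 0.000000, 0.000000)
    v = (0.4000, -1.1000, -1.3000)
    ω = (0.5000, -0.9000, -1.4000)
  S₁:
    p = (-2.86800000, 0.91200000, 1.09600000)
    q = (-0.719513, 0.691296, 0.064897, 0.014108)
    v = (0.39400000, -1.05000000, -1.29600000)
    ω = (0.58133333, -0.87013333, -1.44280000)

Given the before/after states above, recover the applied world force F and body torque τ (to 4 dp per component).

velocity change Δv = (-0.00600000, 0.05000000, 0.00400000)
m·(v₁−v₀)/dt = (-0.3000, 2.5000, 0.2000)
Δω = ω₁−ω₀ = (0.08133333, 0.02986667, -0.04280000)
precession coupling = (-0.0630, -0.0560, 0.0135)
τ = I·(Δω/dt) + ω₀×(Iω₀) = (0.1200, 0.0000, -0.0400)

F = (-0.3000, 2.5000, 0.2000)
τ = (0.1200, 0.0000, -0.0400)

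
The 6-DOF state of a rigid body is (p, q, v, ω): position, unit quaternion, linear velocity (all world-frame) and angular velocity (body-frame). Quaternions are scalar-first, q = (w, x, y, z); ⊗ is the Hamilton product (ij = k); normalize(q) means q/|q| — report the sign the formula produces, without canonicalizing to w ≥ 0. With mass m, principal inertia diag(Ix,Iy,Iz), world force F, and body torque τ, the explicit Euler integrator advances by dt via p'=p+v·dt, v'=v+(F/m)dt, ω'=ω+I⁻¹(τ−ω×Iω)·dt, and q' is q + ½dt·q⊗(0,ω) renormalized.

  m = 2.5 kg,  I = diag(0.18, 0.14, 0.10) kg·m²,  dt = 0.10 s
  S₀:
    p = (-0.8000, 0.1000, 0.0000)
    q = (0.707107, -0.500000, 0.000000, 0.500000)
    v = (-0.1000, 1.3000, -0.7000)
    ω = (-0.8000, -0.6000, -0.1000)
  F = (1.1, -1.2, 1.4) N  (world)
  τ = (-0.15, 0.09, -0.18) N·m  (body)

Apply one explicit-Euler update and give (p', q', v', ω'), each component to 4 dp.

p' = (-0.8100, 0.2300, -0.0700)
q' = (0.6887, -0.5126, -0.0437, 0.5108)
v' = (-0.0560, 1.2520, -0.6440)
ω' = (-0.8820, -0.5403, -0.2608)

a = (0.4400, -0.4800, 0.5600)
p + v·dt = (-0.8100, 0.2300, -0.0700)
v' = v + a·dt = (-0.0560, 1.2520, -0.6440)
gyro term ω×Iω = (-0.0024, 0.0064, -0.0192)
(τ − ω×Iω)/I = (-0.8200, 0.5971, -1.6080)
new body rate ω' = (-0.8820, -0.5403, -0.2608)
Hamilton product q⊗(0,ω) = (-0.3500000, -0.2656856, -0.8742642, 0.2292893)
q' = normalize(q + ½dt·q⊗(0,ω)) = (0.6887, -0.5126, -0.0437, 0.5108)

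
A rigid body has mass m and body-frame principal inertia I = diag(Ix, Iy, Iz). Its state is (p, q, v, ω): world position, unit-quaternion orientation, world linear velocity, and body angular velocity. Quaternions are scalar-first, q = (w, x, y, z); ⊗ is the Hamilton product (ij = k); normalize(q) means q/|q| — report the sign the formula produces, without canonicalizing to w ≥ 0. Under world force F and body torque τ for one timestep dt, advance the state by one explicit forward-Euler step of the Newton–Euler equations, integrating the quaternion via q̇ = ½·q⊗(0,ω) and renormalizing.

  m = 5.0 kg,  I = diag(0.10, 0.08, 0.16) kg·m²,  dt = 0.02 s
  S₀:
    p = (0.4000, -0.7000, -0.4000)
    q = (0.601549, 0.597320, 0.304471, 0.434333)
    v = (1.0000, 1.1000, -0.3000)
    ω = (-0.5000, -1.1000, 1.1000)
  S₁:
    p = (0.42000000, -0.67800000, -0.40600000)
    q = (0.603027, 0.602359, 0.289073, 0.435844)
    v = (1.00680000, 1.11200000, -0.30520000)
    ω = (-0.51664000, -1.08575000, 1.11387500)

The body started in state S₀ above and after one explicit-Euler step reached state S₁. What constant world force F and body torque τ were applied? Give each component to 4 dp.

F = (1.7000, 3.0000, -1.3000)
τ = (-0.1800, 0.0900, 0.1000)

ω₁ − ω₀ = (-0.01664000, 0.01425000, 0.01387500)
ω₀×(Iω₀) = (-0.0968, 0.0330, -0.0110)
applied torque τ = (-0.1800, 0.0900, 0.1000)
Δv = v₁−v₀ = (0.00680000, 0.01200000, -0.00520000)
F = m·Δv/dt = (1.7000, 3.0000, -1.3000)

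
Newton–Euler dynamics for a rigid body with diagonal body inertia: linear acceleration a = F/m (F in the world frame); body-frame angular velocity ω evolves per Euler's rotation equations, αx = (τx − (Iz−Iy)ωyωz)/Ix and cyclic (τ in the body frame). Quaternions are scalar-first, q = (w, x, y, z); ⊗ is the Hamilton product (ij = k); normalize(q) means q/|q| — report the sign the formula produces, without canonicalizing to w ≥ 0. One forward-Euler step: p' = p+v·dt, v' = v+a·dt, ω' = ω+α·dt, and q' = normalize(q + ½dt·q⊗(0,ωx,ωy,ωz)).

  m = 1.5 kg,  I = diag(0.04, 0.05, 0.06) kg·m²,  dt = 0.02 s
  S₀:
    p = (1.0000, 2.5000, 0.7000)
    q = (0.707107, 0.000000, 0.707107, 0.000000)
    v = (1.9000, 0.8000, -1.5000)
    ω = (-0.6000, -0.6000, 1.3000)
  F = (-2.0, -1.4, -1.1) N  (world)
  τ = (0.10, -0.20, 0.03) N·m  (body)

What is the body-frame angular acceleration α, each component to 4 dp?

α = (2.6950, -4.3120, 0.4400)

gyro term ω×Iω = (-0.0078, 0.0156, 0.0036)
α = I⁻¹(τ − ω×Iω) = (2.6950, -4.3120, 0.4400)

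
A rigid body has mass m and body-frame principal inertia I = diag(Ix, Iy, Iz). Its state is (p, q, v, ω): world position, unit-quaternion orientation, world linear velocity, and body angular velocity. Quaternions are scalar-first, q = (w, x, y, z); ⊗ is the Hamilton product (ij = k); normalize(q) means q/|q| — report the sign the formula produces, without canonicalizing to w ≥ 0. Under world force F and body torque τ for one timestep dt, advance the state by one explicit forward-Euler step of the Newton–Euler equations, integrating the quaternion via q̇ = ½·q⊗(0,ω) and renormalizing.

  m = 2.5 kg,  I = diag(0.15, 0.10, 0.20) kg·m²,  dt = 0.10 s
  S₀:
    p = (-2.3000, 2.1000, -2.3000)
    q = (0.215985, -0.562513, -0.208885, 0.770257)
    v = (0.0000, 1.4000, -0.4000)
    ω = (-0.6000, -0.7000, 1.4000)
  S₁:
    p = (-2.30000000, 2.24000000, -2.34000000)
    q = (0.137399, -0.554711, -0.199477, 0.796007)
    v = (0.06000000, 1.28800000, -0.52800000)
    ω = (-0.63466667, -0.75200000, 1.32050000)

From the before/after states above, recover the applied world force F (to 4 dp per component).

F = (1.5000, -2.8000, -3.2000)

velocity change Δv = (0.06000000, -0.11200000, -0.12800000)
applied force F = (1.5000, -2.8000, -3.2000)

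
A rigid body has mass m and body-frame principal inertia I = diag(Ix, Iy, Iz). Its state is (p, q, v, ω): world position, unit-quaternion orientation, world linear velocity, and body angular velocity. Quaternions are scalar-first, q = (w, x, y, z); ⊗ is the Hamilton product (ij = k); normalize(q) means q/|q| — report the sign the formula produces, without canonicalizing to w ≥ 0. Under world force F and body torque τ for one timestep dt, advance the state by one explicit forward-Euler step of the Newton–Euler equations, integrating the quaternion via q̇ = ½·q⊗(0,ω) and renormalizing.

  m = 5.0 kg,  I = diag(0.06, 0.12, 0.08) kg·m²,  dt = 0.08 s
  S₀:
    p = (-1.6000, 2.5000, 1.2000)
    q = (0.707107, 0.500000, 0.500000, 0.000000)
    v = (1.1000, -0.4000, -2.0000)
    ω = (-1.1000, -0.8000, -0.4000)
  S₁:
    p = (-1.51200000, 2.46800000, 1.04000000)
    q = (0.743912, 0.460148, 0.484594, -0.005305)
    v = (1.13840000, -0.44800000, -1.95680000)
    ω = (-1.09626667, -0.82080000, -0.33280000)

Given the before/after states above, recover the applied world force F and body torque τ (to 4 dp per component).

F = (2.4000, -3.0000, 2.7000)
τ = (-0.0100, -0.0400, 0.1200)

v₁ − v₀ = (0.03840000, -0.04800000, 0.04320000)
F = m·Δv/dt = (2.4000, -3.0000, 2.7000)
rate change Δω = (0.00373333, -0.02080000, 0.06720000)
ω₀×(Iω₀) = (-0.0128, -0.0088, 0.0528)
applied torque τ = (-0.0100, -0.0400, 0.1200)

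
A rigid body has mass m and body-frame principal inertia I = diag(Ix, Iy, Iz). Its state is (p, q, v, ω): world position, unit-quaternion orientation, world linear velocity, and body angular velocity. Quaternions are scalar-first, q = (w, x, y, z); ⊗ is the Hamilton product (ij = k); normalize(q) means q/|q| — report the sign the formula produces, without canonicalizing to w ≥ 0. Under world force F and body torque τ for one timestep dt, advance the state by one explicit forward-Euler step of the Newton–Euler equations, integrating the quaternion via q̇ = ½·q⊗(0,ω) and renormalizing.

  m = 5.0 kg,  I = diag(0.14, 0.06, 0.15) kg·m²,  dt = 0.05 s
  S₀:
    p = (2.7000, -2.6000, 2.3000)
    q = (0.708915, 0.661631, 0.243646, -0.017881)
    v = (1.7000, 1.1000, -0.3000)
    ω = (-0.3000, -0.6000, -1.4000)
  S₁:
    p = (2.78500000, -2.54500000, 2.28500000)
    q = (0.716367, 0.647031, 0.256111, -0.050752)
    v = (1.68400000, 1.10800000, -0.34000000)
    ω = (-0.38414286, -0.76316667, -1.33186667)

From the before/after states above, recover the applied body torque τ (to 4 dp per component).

τ = (-0.1600, -0.2000, 0.1900)

Δω = ω₁−ω₀ = (-0.08414286, -0.16316667, 0.06813333)
precession coupling = (0.0756, -0.0042, -0.0144)
I·α + gyro = (-0.1600, -0.2000, 0.1900)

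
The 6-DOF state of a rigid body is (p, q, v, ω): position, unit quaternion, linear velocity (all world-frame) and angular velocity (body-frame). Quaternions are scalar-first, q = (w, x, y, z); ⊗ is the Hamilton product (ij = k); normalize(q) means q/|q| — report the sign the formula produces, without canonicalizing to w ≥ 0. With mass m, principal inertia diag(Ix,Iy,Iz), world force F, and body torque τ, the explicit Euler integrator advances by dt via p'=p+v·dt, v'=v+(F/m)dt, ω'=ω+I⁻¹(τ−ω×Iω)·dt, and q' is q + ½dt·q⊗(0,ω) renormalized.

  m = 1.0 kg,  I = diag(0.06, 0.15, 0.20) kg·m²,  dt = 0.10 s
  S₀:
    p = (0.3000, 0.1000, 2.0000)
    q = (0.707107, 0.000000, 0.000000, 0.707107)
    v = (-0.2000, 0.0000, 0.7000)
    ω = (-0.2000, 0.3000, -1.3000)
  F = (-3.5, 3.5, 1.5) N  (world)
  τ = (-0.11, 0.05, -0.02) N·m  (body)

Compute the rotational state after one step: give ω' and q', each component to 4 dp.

ω×(Iω) gyroscopic = (-0.0195, -0.0364, -0.0054)
α = I⁻¹(τ − ω×Iω) = (-1.5083, 0.5760, -0.0730)
new body rate ω' = (-0.3508, 0.3576, -1.3073)
2q̇ = q⊗(0,ω) = (0.9192391, -0.3535535, 0.0707107, -0.9192391)
updated quaternion q' = (0.7514, -0.0176, 0.0035, 0.6596)

ω' = (-0.3508, 0.3576, -1.3073)
q' = (0.7514, -0.0176, 0.0035, 0.6596)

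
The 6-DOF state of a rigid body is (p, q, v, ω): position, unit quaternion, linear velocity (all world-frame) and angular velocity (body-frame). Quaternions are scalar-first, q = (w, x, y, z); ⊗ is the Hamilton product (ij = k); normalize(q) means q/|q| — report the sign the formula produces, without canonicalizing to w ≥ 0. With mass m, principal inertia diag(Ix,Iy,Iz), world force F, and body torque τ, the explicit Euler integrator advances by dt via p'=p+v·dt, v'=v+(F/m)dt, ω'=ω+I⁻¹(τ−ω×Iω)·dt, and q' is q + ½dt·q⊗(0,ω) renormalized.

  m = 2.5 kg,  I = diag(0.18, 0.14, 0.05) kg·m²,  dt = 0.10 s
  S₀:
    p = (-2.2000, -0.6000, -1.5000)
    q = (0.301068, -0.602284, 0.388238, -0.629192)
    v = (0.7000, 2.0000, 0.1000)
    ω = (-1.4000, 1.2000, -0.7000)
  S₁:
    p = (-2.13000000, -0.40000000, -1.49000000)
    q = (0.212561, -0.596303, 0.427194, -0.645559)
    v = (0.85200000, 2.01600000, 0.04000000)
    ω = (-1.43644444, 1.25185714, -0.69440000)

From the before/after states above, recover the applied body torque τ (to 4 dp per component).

τ = (0.0100, 0.2000, 0.0700)

ω₁ − ω₀ = (-0.03644444, 0.05185714, 0.00560000)
precession coupling = (0.0756, 0.1274, 0.0672)
applied torque τ = (0.0100, 0.2000, 0.0700)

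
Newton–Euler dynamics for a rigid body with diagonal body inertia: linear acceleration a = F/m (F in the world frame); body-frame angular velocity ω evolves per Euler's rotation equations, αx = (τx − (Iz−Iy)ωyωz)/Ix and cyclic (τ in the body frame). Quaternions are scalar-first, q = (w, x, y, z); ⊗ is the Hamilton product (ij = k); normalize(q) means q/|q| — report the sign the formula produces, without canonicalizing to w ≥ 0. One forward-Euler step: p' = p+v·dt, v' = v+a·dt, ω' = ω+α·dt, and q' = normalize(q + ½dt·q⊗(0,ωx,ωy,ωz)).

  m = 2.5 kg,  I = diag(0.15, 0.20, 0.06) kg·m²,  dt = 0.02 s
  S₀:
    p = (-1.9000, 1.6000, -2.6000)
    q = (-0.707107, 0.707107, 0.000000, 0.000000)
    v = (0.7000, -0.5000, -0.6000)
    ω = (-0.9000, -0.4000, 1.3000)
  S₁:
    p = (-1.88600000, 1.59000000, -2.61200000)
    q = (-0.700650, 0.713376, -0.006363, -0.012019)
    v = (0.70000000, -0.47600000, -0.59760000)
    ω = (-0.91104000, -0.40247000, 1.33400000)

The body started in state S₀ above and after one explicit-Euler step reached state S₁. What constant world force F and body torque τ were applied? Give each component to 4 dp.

rate change Δω = (-0.01104000, -0.00247000, 0.03400000)
applied torque τ = (-0.0100, -0.1300, 0.1200)
Δv = v₁−v₀ = (0.00000000, 0.02400000, 0.00240000)
applied force F = (0.0000, 3.0000, 0.3000)

F = (0.0000, 3.0000, 0.3000)
τ = (-0.0100, -0.1300, 0.1200)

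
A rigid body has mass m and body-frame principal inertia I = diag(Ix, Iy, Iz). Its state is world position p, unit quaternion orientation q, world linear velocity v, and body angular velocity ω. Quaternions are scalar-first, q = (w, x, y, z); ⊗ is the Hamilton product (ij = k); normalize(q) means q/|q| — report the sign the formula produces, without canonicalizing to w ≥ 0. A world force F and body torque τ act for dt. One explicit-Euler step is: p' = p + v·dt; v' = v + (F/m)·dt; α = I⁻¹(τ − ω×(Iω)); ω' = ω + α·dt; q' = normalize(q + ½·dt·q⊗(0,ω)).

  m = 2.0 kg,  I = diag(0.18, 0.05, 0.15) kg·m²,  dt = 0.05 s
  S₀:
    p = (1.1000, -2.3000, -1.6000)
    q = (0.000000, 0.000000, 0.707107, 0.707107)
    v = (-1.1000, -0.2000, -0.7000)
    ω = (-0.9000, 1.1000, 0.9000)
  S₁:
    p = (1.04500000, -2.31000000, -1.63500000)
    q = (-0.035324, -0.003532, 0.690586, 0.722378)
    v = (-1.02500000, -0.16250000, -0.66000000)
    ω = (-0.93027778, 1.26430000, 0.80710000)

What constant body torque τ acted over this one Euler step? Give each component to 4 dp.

rate change Δω = (-0.03027778, 0.16430000, -0.09290000)
ω₀×(Iω₀) = (0.0990, -0.0243, 0.1287)
τ = I·(Δω/dt) + ω₀×(Iω₀) = (-0.0100, 0.1400, -0.1500)

τ = (-0.0100, 0.1400, -0.1500)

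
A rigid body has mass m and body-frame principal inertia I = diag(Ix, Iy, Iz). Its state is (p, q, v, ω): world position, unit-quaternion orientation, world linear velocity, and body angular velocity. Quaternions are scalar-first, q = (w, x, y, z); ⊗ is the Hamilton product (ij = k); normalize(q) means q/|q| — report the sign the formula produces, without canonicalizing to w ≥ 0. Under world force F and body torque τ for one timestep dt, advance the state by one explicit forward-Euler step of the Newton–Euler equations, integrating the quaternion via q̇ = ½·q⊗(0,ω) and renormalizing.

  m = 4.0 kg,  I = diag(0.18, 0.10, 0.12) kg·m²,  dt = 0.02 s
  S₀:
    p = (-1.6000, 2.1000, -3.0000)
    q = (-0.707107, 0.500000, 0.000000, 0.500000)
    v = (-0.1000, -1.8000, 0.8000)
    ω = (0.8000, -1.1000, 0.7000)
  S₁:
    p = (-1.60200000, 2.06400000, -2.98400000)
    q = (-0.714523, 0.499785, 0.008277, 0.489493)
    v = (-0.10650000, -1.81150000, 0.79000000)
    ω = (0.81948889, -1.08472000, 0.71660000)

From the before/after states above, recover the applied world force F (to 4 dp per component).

v₁ − v₀ = (-0.00650000, -0.01150000, -0.01000000)
F = m·Δv/dt = (-1.3000, -2.3000, -2.0000)

F = (-1.3000, -2.3000, -2.0000)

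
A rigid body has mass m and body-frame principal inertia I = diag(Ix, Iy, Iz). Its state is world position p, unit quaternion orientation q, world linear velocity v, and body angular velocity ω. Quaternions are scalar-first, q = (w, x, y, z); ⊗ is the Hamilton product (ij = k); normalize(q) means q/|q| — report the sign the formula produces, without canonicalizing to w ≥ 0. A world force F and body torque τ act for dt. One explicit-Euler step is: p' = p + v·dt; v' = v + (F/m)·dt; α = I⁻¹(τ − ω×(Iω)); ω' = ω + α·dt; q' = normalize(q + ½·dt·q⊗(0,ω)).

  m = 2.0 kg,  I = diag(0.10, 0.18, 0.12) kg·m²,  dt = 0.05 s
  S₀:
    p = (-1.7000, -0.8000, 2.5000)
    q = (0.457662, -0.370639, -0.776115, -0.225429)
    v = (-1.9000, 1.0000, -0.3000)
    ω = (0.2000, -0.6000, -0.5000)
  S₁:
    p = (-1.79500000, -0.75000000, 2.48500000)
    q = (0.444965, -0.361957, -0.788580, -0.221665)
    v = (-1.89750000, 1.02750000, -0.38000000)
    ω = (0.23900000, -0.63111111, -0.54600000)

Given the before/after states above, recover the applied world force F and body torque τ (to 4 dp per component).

F = (0.1000, 1.1000, -3.2000)
τ = (0.0600, -0.1100, -0.1200)

v₁ − v₀ = (0.00250000, 0.02750000, -0.08000000)
applied force F = (0.1000, 1.1000, -3.2000)
Δω = ω₁−ω₀ = (0.03900000, -0.03111111, -0.04600000)
gyro term ω₀×Iω₀ = (-0.0180, 0.0020, -0.0096)
τ = I·(Δω/dt) + ω₀×(Iω₀) = (0.0600, -0.1100, -0.1200)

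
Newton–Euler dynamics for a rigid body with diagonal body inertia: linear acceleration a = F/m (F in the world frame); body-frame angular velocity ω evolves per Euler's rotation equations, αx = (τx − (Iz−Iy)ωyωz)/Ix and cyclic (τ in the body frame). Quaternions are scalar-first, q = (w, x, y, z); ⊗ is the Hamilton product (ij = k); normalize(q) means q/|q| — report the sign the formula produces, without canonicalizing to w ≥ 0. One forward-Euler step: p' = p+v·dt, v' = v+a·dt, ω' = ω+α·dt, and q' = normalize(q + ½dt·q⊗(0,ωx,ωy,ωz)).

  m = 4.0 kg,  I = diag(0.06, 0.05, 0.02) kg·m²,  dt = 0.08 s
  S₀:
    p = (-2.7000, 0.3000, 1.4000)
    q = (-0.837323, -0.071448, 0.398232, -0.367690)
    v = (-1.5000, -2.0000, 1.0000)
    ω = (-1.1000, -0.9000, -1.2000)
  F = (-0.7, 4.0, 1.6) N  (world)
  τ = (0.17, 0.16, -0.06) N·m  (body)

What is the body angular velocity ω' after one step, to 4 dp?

ω' = (-0.8301, -0.7285, -1.4004)

α = I⁻¹(τ − ω×Iω) = (3.3733, 2.1440, -2.5050)
new body rate ω' = (-0.8301, -0.7285, -1.4004)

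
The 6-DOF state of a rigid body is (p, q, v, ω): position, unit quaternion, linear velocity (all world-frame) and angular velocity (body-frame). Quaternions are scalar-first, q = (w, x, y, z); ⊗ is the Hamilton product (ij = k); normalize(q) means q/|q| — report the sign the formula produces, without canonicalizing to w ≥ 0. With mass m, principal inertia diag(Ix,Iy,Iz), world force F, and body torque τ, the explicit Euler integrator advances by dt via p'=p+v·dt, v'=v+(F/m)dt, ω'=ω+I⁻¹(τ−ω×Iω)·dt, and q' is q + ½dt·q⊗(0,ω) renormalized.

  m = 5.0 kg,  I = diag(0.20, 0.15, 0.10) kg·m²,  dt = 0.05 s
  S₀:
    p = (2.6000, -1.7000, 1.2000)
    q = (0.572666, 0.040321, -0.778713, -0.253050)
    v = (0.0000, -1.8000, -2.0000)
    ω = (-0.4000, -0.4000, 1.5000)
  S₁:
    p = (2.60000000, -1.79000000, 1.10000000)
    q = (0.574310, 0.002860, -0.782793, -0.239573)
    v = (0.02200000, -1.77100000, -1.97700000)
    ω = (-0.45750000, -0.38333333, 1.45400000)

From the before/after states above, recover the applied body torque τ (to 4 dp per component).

τ = (-0.2000, -0.0100, -0.1000)

Δω = ω₁−ω₀ = (-0.05750000, 0.01666667, -0.04600000)
τ = I·(Δω/dt) + ω₀×(Iω₀) = (-0.2000, -0.0100, -0.1000)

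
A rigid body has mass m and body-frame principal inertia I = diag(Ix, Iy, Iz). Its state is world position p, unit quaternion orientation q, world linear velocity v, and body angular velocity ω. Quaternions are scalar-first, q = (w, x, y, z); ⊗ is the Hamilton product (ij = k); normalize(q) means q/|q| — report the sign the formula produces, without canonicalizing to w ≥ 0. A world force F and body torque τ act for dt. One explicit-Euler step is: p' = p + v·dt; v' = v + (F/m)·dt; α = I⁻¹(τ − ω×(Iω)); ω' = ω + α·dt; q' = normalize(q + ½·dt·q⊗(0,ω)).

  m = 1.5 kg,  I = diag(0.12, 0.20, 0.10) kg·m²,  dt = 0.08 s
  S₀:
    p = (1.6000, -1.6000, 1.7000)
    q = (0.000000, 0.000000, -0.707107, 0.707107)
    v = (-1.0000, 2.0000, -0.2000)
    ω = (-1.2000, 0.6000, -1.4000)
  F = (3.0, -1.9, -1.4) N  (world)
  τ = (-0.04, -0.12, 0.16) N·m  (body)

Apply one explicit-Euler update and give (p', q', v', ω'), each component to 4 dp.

p + v·dt = (1.5200, -1.4400, 1.6840)
new velocity v' = (-0.8400, 1.8987, -0.2747)
α = I⁻¹(τ − ω×Iω) = (-1.0333, -0.7680, 2.1760)
ω' = ω + α·dt = (-1.2827, 0.5386, -1.2259)
2q̇ = q⊗(0,ω) = (1.4142140, 0.5656856, -0.8485284, -0.8485284)
q' = normalize(q + ½dt·q⊗(0,ω)) = (0.0564, 0.0226, -0.7388, 0.6711)

p' = (1.5200, -1.4400, 1.6840)
q' = (0.0564, 0.0226, -0.7388, 0.6711)
v' = (-0.8400, 1.8987, -0.2747)
ω' = (-1.2827, 0.5386, -1.2259)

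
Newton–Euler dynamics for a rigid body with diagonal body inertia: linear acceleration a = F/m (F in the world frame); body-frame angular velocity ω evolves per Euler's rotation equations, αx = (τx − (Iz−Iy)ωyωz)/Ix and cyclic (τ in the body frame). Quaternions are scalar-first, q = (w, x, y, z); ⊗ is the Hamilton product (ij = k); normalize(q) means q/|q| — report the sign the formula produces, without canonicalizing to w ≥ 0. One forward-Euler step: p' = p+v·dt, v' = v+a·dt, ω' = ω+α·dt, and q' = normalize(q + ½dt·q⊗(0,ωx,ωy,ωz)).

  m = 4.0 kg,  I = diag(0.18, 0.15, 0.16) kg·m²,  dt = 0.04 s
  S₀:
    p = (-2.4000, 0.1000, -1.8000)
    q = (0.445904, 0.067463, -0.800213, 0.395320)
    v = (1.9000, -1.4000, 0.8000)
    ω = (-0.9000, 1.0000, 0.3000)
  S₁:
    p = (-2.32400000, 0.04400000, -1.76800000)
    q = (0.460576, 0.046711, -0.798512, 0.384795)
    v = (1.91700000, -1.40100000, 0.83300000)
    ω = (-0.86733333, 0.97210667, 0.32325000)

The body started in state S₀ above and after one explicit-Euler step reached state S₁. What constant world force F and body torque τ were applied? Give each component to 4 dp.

rate change Δω = (0.03266667, -0.02789333, 0.02325000)
precession coupling = (0.0030, -0.0054, 0.0270)
applied torque τ = (0.1500, -0.1100, 0.1200)
v₁ − v₀ = (0.01700000, -0.00100000, 0.03300000)
applied force F = (1.7000, -0.1000, 3.3000)

F = (1.7000, -0.1000, 3.3000)
τ = (0.1500, -0.1100, 0.1200)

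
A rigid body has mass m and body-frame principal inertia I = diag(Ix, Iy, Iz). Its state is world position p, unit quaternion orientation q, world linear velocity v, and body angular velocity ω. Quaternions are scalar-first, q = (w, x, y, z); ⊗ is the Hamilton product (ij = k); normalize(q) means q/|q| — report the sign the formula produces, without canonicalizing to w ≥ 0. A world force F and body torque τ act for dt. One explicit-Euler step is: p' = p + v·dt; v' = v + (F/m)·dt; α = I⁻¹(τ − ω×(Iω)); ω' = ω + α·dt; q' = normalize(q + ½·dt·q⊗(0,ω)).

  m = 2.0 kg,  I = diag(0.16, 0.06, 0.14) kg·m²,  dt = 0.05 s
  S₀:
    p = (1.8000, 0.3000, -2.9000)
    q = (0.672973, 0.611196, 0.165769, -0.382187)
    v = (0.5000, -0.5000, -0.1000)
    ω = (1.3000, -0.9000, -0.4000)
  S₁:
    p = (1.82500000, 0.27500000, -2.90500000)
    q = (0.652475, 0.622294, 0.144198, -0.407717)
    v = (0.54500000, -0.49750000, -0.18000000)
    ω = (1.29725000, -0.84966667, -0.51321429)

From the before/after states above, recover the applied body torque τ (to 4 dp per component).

τ = (0.0200, 0.0500, -0.2000)

rate change Δω = (-0.00275000, 0.05033333, -0.11321429)
ω₀×(Iω₀) = (0.0288, -0.0104, 0.1170)
τ = I·(Δω/dt) + ω₀×(Iω₀) = (0.0200, 0.0500, -0.2000)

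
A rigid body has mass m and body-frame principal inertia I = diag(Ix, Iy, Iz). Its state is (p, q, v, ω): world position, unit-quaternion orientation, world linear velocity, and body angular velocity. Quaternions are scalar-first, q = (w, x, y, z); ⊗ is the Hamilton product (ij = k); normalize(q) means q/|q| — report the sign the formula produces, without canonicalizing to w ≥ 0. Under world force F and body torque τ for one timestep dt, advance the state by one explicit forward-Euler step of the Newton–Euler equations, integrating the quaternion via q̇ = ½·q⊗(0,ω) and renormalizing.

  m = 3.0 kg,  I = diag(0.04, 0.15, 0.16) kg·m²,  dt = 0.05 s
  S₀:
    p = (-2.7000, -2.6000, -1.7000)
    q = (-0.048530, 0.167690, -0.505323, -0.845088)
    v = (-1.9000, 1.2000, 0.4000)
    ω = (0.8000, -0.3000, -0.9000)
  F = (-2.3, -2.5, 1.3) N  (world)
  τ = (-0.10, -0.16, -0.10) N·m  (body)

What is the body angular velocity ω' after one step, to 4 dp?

ω' = (0.6716, -0.3821, -0.9230)

α = I⁻¹(τ − ω×Iω) = (-2.5675, -1.6427, -0.4600)
ω' = ω + α·dt = (0.6716, -0.3821, -0.9230)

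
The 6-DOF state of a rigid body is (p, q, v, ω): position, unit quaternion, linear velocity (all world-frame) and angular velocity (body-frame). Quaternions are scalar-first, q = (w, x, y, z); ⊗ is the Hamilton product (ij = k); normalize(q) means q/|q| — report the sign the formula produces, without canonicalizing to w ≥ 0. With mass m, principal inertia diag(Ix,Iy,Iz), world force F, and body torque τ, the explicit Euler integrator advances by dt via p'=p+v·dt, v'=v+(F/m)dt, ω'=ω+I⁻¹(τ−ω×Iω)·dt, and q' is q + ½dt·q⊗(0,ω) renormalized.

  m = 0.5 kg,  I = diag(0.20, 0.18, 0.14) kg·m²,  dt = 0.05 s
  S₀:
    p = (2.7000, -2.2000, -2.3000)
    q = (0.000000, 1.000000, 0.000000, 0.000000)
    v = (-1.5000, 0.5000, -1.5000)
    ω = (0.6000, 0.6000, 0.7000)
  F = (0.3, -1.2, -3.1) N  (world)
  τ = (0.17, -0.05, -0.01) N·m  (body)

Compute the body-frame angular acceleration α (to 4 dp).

gyro term ω×Iω = (-0.0168, 0.0252, -0.0072)
(τ − ω×Iω)/I = (0.9340, -0.4178, -0.0200)

α = (0.9340, -0.4178, -0.0200)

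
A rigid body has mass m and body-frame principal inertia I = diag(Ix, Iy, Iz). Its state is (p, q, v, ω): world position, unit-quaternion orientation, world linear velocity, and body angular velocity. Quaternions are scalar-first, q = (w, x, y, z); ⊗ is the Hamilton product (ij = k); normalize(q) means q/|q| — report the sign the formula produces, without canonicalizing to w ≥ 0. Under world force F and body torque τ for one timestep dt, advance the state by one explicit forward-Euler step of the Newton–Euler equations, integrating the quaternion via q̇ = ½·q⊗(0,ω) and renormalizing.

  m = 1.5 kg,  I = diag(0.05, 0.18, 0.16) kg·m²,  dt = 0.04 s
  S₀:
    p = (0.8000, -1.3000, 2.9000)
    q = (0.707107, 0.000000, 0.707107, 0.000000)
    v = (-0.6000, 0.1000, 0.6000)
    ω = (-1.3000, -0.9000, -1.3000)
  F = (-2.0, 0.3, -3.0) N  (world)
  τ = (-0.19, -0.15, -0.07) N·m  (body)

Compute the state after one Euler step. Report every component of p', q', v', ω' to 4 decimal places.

p' = (0.7760, -1.2960, 2.9240)
q' = (0.7192, -0.0367, 0.6938, 0.0000)
v' = (-0.6533, 0.1080, 0.5200)
ω' = (-1.4333, -0.8920, -1.3555)

p + v·dt = (0.7760, -1.2960, 2.9240)
v' = v + a·dt = (-0.6533, 0.1080, 0.5200)
gyro term ω×Iω = (-0.0234, -0.1859, 0.1521)
angular accel α = (-3.3320, 0.1994, -1.3881)
ω + α·dt = (-1.4333, -0.8920, -1.3555)
Hamilton product q⊗(0,ω) = (0.6363963, -1.8384782, -0.6363963, 0.0000000)
q + ½dt·q⊗(0,ω), renormalized = (0.7192, -0.0367, 0.6938, 0.0000)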